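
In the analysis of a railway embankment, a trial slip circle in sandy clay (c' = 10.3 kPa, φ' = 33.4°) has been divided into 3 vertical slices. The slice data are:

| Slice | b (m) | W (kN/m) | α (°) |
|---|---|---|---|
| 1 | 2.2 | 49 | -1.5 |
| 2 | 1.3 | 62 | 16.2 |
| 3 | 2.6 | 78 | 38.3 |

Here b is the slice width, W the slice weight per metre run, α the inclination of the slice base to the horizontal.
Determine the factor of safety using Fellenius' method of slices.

FS = 2.84

Ordinary method of slices: FS = Σ[c'·Δl_i + (W_i cosα_i)·tanφ'] / Σ W_i sinα_i, with Δl_i = b_i / cosα_i.
Slice 1: Δl = 2.2/cos(-1.5°) = 2.201 m; N'_1 = 49·cos(-1.5°) = 49.0; c'Δl = 22.67; W sinα = -1.3
Slice 2: Δl = 1.3/cos16.2° = 1.354 m; N'_2 = 62·cos16.2° = 59.5; c'Δl = 13.94; W sinα = 17.3
Slice 3: Δl = 2.6/cos38.3° = 3.313 m; N'_3 = 78·cos38.3° = 61.2; c'Δl = 34.12; W sinα = 48.3
Σc'Δl = 70.7 kN/m; ΣN' = 169.7 kN/m; ΣW sinα = 64.4 kN/m
Resisting = 70.7 + 169.7·tan33.4° = 70.7 + 111.9 = 182.7 kN/m
FS = 182.7 / 64.4 = 2.838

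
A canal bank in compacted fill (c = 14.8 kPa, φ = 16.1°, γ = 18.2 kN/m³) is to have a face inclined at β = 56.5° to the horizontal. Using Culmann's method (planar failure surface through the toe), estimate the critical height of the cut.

H_c = 10.93 m

Culmann's analysis gives the critical failure plane at α_cr = (β + φ)/2 = (56.5 + 16.1)/2 = 36.3°, and the critical height
H_c = (4c/γ) · sinβ cosφ / [1 − cos(β − φ)]
    = (4·14.8/18.2) · sin56.5°·cos16.1° / [1 − cos(40.4°)]
    = 3.253 · 0.8339·0.9608 / [1 − 0.7615]
    = 3.253 · 0.8012 / 0.2385
    = 10.93 m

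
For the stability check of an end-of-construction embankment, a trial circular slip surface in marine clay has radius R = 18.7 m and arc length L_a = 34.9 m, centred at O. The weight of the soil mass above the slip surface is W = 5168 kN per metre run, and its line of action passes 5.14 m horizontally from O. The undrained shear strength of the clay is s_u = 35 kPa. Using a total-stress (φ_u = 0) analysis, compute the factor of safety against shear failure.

Taking moments about the centre O, the resisting moment is provided by the undrained shear strength acting along the arc:
M_R = s_u·L_a·R = 35·34.90·18.7 = 22842.0 kN·m/m
M_D = W·d = 5168·5.14 = 26563.5 kN·m/m
FS = M_R / M_D = 22842.0 / 26563.5 = 0.860

FS = 0.86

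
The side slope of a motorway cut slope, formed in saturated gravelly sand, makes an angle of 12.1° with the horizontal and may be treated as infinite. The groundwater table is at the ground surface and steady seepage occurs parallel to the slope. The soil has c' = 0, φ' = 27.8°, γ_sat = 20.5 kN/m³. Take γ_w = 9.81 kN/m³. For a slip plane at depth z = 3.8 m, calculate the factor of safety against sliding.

With seepage parallel to the slope and the water table at the surface, the effective normal stress on the slip plane uses the buoyant unit weight γ' = γ_sat − γ_w while the driving shear stress uses γ_sat:
FS = [c' + γ' z cos²β tanφ'] / [γ_sat z sinβ cosβ]
(For c' = 0 this reduces to FS = (γ'/γ_sat)·tanφ'/tanβ.)
γ' = 20.5 − 9.81 = 10.69 kN/m³
Numerator = 0.0 + 10.69·3.8·cos²12.1°·tan27.8° = 0.0 + 10.69·3.8·0.9561·0.5272 = 20.476 kPa
Denominator = 20.5·3.8·sin12.1°·cos12.1° = 20.5·3.8·0.2096·0.9778 = 15.967 kPa
FS = 20.476 / 15.967 = 1.282

FS = 1.28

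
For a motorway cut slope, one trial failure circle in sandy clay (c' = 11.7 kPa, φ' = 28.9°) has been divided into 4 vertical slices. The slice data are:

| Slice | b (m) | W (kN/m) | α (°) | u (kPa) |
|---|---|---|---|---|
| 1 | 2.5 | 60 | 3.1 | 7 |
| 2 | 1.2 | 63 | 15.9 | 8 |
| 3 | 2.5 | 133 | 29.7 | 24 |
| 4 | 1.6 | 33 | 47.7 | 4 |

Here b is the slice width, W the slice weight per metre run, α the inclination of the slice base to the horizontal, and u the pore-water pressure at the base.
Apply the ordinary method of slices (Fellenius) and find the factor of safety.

Ordinary method of slices: FS = Σ[c'·Δl_i + (W_i cosα_i − u_i·Δl_i)·tanφ'] / Σ W_i sinα_i, with Δl_i = b_i / cosα_i.
Slice 1: Δl = 2.5/cos3.1° = 2.504 m; N'_1 = 60·cos3.1° − 7·2.504 = 42.4; c'Δl = 29.29; W sinα = 3.2
Slice 2: Δl = 1.2/cos15.9° = 1.248 m; N'_2 = 63·cos15.9° − 8·1.248 = 50.6; c'Δl = 14.60; W sinα = 17.3
Slice 3: Δl = 2.5/cos29.7° = 2.878 m; N'_3 = 133·cos29.7° − 24·2.878 = 46.5; c'Δl = 33.67; W sinα = 65.9
Slice 4: Δl = 1.6/cos47.7° = 2.377 m; N'_4 = 33·cos47.7° − 4·2.377 = 12.7; c'Δl = 27.82; W sinα = 24.4
Σc'Δl = 105.4 kN/m; ΣN' = 152.1 kN/m; ΣW sinα = 110.8 kN/m
Resisting = 105.4 + 152.1·tan28.9° = 105.4 + 84.0 = 189.4 kN/m
FS = 189.4 / 110.8 = 1.709

FS = 1.71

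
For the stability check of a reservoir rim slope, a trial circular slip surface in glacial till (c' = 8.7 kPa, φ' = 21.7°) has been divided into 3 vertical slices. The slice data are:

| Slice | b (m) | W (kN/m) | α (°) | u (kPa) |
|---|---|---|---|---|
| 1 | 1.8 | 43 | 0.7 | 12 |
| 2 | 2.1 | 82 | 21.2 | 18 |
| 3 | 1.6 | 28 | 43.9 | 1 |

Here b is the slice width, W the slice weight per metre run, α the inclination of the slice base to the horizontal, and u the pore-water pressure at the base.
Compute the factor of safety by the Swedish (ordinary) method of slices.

FS = 1.70

Ordinary method of slices: FS = Σ[c'·Δl_i + (W_i cosα_i − u_i·Δl_i)·tanφ'] / Σ W_i sinα_i, with Δl_i = b_i / cosα_i.
Slice 1: Δl = 1.8/cos0.7° = 1.800 m; N'_1 = 43·cos0.7° − 12·1.800 = 21.4; c'Δl = 15.66; W sinα = 0.5
Slice 2: Δl = 2.1/cos21.2° = 2.252 m; N'_2 = 82·cos21.2° − 18·2.252 = 35.9; c'Δl = 19.60; W sinα = 29.7
Slice 3: Δl = 1.6/cos43.9° = 2.221 m; N'_3 = 28·cos43.9° − 1·2.221 = 18.0; c'Δl = 19.32; W sinα = 19.4
Σc'Δl = 54.6 kN/m; ΣN' = 75.3 kN/m; ΣW sinα = 49.6 kN/m
Resisting = 54.6 + 75.3·tan21.7° = 54.6 + 29.9 = 84.5 kN/m
FS = 84.5 / 49.6 = 1.704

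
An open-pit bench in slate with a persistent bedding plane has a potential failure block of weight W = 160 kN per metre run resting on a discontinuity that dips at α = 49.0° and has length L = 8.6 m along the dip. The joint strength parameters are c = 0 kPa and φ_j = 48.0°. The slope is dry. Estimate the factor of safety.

FS = 0.97

Resolving the block weight along and normal to the plane and applying the Mohr–Coulomb strength on the joint:
N' = W cosα = 160·cos49.0° = 105.0 kN/m
Driving force T = W sinα = 160·sin49.0° = 120.8 kN/m
Resisting force R = c·L + N'·tanφ_j = 0·8.6 + 105.0·tan48.0° = 0.0 + 116.6 = 116.6 kN/m
FS = R / T = 116.6 / 120.8 = 0.965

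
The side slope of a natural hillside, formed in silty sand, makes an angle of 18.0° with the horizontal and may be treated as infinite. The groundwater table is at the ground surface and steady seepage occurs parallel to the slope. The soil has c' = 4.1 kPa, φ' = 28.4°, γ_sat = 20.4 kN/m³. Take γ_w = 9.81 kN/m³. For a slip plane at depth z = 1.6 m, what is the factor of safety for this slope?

FS = 1.29

With seepage parallel to the slope and the water table at the surface, the effective normal stress on the slip plane uses the buoyant unit weight γ' = γ_sat − γ_w while the driving shear stress uses γ_sat:
FS = [c' + γ' z cos²β tanφ'] / [γ_sat z sinβ cosβ]
γ' = 20.4 − 9.81 = 10.59 kN/m³
Numerator = 4.1 + 10.59·1.6·cos²18.0°·tan28.4° = 4.1 + 10.59·1.6·0.9045·0.5407 = 12.387 kPa
Denominator = 20.4·1.6·sin18.0°·cos18.0° = 20.4·1.6·0.3090·0.9511 = 9.593 kPa
FS = 12.387 / 9.593 = 1.291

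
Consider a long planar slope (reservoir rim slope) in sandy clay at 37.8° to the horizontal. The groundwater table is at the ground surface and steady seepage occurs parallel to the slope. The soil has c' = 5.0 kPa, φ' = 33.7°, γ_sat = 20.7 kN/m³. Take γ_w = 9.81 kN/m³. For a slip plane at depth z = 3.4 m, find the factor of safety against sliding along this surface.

With seepage parallel to the slope and the water table at the surface, the effective normal stress on the slip plane uses the buoyant unit weight γ' = γ_sat − γ_w while the driving shear stress uses γ_sat:
FS = [c' + γ' z cos²β tanφ'] / [γ_sat z sinβ cosβ]
γ' = 20.7 − 9.81 = 10.89 kN/m³
Numerator = 5.0 + 10.89·3.4·cos²37.8°·tan33.7° = 5.0 + 10.89·3.4·0.6243·0.6669 = 20.417 kPa
Denominator = 20.7·3.4·sin37.8°·cos37.8° = 20.7·3.4·0.6129·0.7902 = 34.084 kPa
FS = 20.417 / 34.084 = 0.599

FS = 0.60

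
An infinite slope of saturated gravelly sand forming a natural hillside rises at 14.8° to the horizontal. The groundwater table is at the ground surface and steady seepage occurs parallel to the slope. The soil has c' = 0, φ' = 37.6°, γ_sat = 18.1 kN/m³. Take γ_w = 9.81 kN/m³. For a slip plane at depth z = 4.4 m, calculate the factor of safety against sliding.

FS = 1.33

With seepage parallel to the slope and the water table at the surface, the effective normal stress on the slip plane uses the buoyant unit weight γ' = γ_sat − γ_w while the driving shear stress uses γ_sat:
FS = [c' + γ' z cos²β tanφ'] / [γ_sat z sinβ cosβ]
(For c' = 0 this reduces to FS = (γ'/γ_sat)·tanφ'/tanβ.)
γ' = 18.1 − 9.81 = 8.29 kN/m³
Numerator = 0.0 + 8.29·4.4·cos²14.8°·tan37.6° = 0.0 + 8.29·4.4·0.9347·0.7701 = 26.257 kPa
Denominator = 18.1·4.4·sin14.8°·cos14.8° = 18.1·4.4·0.2554·0.9668 = 19.669 kPa
FS = 26.257 / 19.669 = 1.335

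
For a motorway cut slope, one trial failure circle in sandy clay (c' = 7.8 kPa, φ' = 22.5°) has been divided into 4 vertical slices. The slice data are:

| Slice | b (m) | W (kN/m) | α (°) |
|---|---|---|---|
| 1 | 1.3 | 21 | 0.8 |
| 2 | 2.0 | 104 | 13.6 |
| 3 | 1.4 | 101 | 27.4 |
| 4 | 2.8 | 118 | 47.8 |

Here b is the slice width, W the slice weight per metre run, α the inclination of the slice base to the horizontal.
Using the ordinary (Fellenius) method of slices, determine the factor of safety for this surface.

Ordinary method of slices: FS = Σ[c'·Δl_i + (W_i cosα_i)·tanφ'] / Σ W_i sinα_i, with Δl_i = b_i / cosα_i.
Slice 1: Δl = 1.3/cos0.8° = 1.300 m; N'_1 = 21·cos0.8° = 21.0; c'Δl = 10.14; W sinα = 0.3
Slice 2: Δl = 2.0/cos13.6° = 2.058 m; N'_2 = 104·cos13.6° = 101.1; c'Δl = 16.05; W sinα = 24.5
Slice 3: Δl = 1.4/cos27.4° = 1.577 m; N'_3 = 101·cos27.4° = 89.7; c'Δl = 12.30; W sinα = 46.5
Slice 4: Δl = 2.8/cos47.8° = 4.168 m; N'_4 = 118·cos47.8° = 79.3; c'Δl = 32.51; W sinα = 87.4
Σc'Δl = 71.0 kN/m; ΣN' = 291.0 kN/m; ΣW sinα = 158.6 kN/m
Resisting = 71.0 + 291.0·tan22.5° = 71.0 + 120.5 = 191.5 kN/m
FS = 191.5 / 158.6 = 1.207

FS = 1.21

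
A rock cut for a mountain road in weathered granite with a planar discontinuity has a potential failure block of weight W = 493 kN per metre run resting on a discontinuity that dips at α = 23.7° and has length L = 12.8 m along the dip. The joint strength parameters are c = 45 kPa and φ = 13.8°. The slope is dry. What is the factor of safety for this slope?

FS = 3.47

Resolving the block weight along and normal to the plane and applying the Mohr–Coulomb strength on the joint:
N' = W cosα = 493·cos23.7° = 451.4 kN/m
Driving force T = W sinα = 493·sin23.7° = 198.2 kN/m
Resisting force R = c·L + N'·tanφ = 45·12.8 + 451.4·tan13.8° = 576.0 + 110.9 = 686.9 kN/m
FS = R / T = 686.9 / 198.2 = 3.466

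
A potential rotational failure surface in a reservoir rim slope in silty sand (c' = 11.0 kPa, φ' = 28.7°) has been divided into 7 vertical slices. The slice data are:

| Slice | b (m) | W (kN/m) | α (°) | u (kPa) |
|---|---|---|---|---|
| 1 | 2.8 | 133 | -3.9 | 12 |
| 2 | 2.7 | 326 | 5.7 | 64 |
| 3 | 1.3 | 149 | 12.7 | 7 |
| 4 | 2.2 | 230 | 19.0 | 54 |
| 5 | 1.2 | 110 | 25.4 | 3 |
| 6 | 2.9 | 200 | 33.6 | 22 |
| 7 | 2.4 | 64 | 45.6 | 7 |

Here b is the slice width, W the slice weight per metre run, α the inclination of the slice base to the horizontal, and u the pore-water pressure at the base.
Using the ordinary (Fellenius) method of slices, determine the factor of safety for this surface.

FS = 1.69

Ordinary method of slices: FS = Σ[c'·Δl_i + (W_i cosα_i − u_i·Δl_i)·tanφ'] / Σ W_i sinα_i, with Δl_i = b_i / cosα_i.
Slice 1: Δl = 2.8/cos(-3.9°) = 2.806 m; N'_1 = 133·cos(-3.9°) − 12·2.806 = 99.0; c'Δl = 30.87; W sinα = -9.0
Slice 2: Δl = 2.7/cos5.7° = 2.713 m; N'_2 = 326·cos5.7° − 64·2.713 = 150.7; c'Δl = 29.85; W sinα = 32.4
Slice 3: Δl = 1.3/cos12.7° = 1.333 m; N'_3 = 149·cos12.7° − 7·1.333 = 136.0; c'Δl = 14.66; W sinα = 32.8
Slice 4: Δl = 2.2/cos19.0° = 2.327 m; N'_4 = 230·cos19.0° − 54·2.327 = 91.8; c'Δl = 25.59; W sinα = 74.9
Slice 5: Δl = 1.2/cos25.4° = 1.328 m; N'_5 = 110·cos25.4° − 3·1.328 = 95.4; c'Δl = 14.61; W sinα = 47.2
Slice 6: Δl = 2.9/cos33.6° = 3.482 m; N'_6 = 200·cos33.6° − 22·3.482 = 90.0; c'Δl = 38.30; W sinα = 110.7
Slice 7: Δl = 2.4/cos45.6° = 3.430 m; N'_7 = 64·cos45.6° − 7·3.430 = 20.8; c'Δl = 37.73; W sinα = 45.7
Σc'Δl = 191.6 kN/m; ΣN' = 683.7 kN/m; ΣW sinα = 334.6 kN/m
Resisting = 191.6 + 683.7·tan28.7° = 191.6 + 374.3 = 565.9 kN/m
FS = 565.9 / 334.6 = 1.692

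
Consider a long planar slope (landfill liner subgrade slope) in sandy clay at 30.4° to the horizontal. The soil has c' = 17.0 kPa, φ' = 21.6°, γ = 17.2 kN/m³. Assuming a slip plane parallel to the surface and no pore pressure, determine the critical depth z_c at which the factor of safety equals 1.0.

Setting FS = 1.00 in FS = [c' + γz cos²β tanφ'] / [γz sinβ cosβ] and solving for z:
z = c' / [γ cosβ (FS·sinβ − cosβ·tanφ')]
  = 17.0 / [17.2·cos30.4°·(1.00·sin30.4° − cos30.4°·tan21.6°)]
  = 17.0 / [17.2·0.8625·(1.00·0.5060 − 0.8625·0.3959)]
  = 17.0 / 2.4410 = 6.964 m

z_c = 6.96 m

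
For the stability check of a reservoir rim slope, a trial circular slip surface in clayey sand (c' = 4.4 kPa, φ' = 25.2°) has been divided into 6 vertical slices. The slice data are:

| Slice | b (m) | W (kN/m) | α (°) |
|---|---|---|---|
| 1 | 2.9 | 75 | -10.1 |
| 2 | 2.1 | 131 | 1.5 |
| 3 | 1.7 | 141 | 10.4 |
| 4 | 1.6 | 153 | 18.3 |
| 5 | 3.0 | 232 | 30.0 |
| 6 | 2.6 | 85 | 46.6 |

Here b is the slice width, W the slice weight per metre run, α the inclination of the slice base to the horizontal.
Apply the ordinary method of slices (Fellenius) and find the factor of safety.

Ordinary method of slices: FS = Σ[c'·Δl_i + (W_i cosα_i)·tanφ'] / Σ W_i sinα_i, with Δl_i = b_i / cosα_i.
Slice 1: Δl = 2.9/cos(-10.1°) = 2.946 m; N'_1 = 75·cos(-10.1°) = 73.8; c'Δl = 12.96; W sinα = -13.2
Slice 2: Δl = 2.1/cos1.5° = 2.101 m; N'_2 = 131·cos1.5° = 131.0; c'Δl = 9.24; W sinα = 3.4
Slice 3: Δl = 1.7/cos10.4° = 1.728 m; N'_3 = 141·cos10.4° = 138.7; c'Δl = 7.60; W sinα = 25.5
Slice 4: Δl = 1.6/cos18.3° = 1.685 m; N'_4 = 153·cos18.3° = 145.3; c'Δl = 7.42; W sinα = 48.0
Slice 5: Δl = 3.0/cos30.0° = 3.464 m; N'_5 = 232·cos30.0° = 200.9; c'Δl = 15.24; W sinα = 116.0
Slice 6: Δl = 2.6/cos46.6° = 3.784 m; N'_6 = 85·cos46.6° = 58.4; c'Δl = 16.65; W sinα = 61.8
Σc'Δl = 69.1 kN/m; ΣN' = 748.1 kN/m; ΣW sinα = 241.5 kN/m
Resisting = 69.1 + 748.1·tan25.2° = 69.1 + 352.0 = 421.1 kN/m
FS = 421.1 / 241.5 = 1.744

FS = 1.74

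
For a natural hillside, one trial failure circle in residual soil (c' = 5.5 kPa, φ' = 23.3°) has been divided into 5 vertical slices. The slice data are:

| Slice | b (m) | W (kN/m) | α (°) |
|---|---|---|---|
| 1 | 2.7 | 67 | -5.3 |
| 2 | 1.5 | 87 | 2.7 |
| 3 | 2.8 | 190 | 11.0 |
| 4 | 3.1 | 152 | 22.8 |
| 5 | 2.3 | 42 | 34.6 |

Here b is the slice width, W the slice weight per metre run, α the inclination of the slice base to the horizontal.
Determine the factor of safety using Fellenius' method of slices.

FS = 2.52

Ordinary method of slices: FS = Σ[c'·Δl_i + (W_i cosα_i)·tanφ'] / Σ W_i sinα_i, with Δl_i = b_i / cosα_i.
Slice 1: Δl = 2.7/cos(-5.3°) = 2.712 m; N'_1 = 67·cos(-5.3°) = 66.7; c'Δl = 14.91; W sinα = -6.2
Slice 2: Δl = 1.5/cos2.7° = 1.502 m; N'_2 = 87·cos2.7° = 86.9; c'Δl = 8.26; W sinα = 4.1
Slice 3: Δl = 2.8/cos11.0° = 2.852 m; N'_3 = 190·cos11.0° = 186.5; c'Δl = 15.69; W sinα = 36.3
Slice 4: Δl = 3.1/cos22.8° = 3.363 m; N'_4 = 152·cos22.8° = 140.1; c'Δl = 18.50; W sinα = 58.9
Slice 5: Δl = 2.3/cos34.6° = 2.794 m; N'_5 = 42·cos34.6° = 34.6; c'Δl = 15.37; W sinα = 23.8
Σc'Δl = 72.7 kN/m; ΣN' = 514.8 kN/m; ΣW sinα = 116.9 kN/m
Resisting = 72.7 + 514.8·tan23.3° = 72.7 + 221.7 = 294.4 kN/m
FS = 294.4 / 116.9 = 2.518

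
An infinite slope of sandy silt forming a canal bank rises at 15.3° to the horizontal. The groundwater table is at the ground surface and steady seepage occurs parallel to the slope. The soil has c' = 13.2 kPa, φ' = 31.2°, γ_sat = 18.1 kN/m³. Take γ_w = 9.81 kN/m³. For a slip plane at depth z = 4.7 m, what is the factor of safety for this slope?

FS = 1.62

With seepage parallel to the slope and the water table at the surface, the effective normal stress on the slip plane uses the buoyant unit weight γ' = γ_sat − γ_w while the driving shear stress uses γ_sat:
FS = [c' + γ' z cos²β tanφ'] / [γ_sat z sinβ cosβ]
γ' = 18.1 − 9.81 = 8.29 kN/m³
Numerator = 13.2 + 8.29·4.7·cos²15.3°·tan31.2° = 13.2 + 8.29·4.7·0.9304·0.6056 = 35.154 kPa
Denominator = 18.1·4.7·sin15.3°·cos15.3° = 18.1·4.7·0.2639·0.9646 = 21.652 kPa
FS = 35.154 / 21.652 = 1.624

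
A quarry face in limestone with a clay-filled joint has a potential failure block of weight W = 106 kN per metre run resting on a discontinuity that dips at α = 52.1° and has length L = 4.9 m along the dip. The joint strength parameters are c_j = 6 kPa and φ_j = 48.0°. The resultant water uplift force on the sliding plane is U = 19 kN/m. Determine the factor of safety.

FS = 0.96

Resolving the block weight along and normal to the plane and applying the Mohr–Coulomb strength on the joint:
N' = W cosα − U = 106·cos52.1° − 19 = 46.1 kN/m
Driving force T = W sinα = 106·sin52.1° = 83.6 kN/m
Resisting force R = c_j·L + N'·tanφ_j = 6·4.9 + 46.1·tan48.0° = 29.4 + 51.2 = 80.6 kN/m
FS = R / T = 80.6 / 83.6 = 0.964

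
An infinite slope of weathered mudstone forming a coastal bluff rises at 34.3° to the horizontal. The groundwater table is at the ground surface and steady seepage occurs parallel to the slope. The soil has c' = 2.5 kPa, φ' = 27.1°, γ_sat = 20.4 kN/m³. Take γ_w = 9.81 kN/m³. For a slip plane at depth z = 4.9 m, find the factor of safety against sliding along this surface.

FS = 0.44

With seepage parallel to the slope and the water table at the surface, the effective normal stress on the slip plane uses the buoyant unit weight γ' = γ_sat − γ_w while the driving shear stress uses γ_sat:
FS = [c' + γ' z cos²β tanφ'] / [γ_sat z sinβ cosβ]
γ' = 20.4 − 9.81 = 10.59 kN/m³
Numerator = 2.5 + 10.59·4.9·cos²34.3°·tan27.1° = 2.5 + 10.59·4.9·0.6824·0.5117 = 20.621 kPa
Denominator = 20.4·4.9·sin34.3°·cos34.3° = 20.4·4.9·0.5635·0.8261 = 46.534 kPa
FS = 20.621 / 46.534 = 0.443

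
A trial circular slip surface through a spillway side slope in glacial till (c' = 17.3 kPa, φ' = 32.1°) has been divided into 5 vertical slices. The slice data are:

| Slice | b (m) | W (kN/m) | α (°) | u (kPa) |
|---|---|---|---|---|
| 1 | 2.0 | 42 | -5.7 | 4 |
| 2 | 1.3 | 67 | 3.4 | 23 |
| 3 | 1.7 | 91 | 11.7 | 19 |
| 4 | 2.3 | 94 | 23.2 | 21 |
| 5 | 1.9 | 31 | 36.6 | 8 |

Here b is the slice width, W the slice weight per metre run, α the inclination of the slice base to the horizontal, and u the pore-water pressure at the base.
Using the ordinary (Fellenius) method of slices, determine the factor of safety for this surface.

Ordinary method of slices: FS = Σ[c'·Δl_i + (W_i cosα_i − u_i·Δl_i)·tanφ'] / Σ W_i sinα_i, with Δl_i = b_i / cosα_i.
Slice 1: Δl = 2.0/cos(-5.7°) = 2.010 m; N'_1 = 42·cos(-5.7°) − 4·2.010 = 33.8; c'Δl = 34.77; W sinα = -4.2
Slice 2: Δl = 1.3/cos3.4° = 1.302 m; N'_2 = 67·cos3.4° − 23·1.302 = 36.9; c'Δl = 22.53; W sinα = 4.0
Slice 3: Δl = 1.7/cos11.7° = 1.736 m; N'_3 = 91·cos11.7° − 19·1.736 = 56.1; c'Δl = 30.03; W sinα = 18.5
Slice 4: Δl = 2.3/cos23.2° = 2.502 m; N'_4 = 94·cos23.2° − 21·2.502 = 33.8; c'Δl = 43.29; W sinα = 37.0
Slice 5: Δl = 1.9/cos36.6° = 2.367 m; N'_5 = 31·cos36.6° − 8·2.367 = 6.0; c'Δl = 40.94; W sinα = 18.5
Σc'Δl = 171.6 kN/m; ΣN' = 166.6 kN/m; ΣW sinα = 73.8 kN/m
Resisting = 171.6 + 166.6·tan32.1° = 171.6 + 104.5 = 276.1 kN/m
FS = 276.1 / 73.8 = 3.743

FS = 3.74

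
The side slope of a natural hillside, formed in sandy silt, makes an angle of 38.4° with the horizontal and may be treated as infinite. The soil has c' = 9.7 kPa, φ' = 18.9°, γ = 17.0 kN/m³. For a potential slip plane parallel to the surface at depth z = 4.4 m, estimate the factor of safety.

FS = 0.70

For an infinite slope with a slip plane parallel to the surface (no pore pressure): FS = [c' + γz cos²β tanφ'] / [γz sinβ cosβ].
γz = 17.0·4.4 = 74.80 kN/m²
Numerator = 9.7 + 74.80·cos²38.4°·tan18.9° = 9.7 + 74.80·0.6142·0.3424 = 25.429 kPa
Denominator = 74.80·sin38.4°·cos38.4° = 74.80·0.6211·0.7837 = 36.412 kPa
FS = 25.429 / 36.412 = 0.698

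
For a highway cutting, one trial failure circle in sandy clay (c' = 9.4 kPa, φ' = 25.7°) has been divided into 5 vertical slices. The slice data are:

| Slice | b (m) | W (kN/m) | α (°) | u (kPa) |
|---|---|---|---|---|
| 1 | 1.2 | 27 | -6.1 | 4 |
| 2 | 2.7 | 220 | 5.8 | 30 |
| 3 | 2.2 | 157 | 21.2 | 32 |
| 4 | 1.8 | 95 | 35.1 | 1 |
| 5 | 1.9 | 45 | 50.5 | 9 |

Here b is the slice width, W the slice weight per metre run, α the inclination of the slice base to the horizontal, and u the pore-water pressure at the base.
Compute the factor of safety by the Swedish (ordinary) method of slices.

FS = 1.55

Ordinary method of slices: FS = Σ[c'·Δl_i + (W_i cosα_i − u_i·Δl_i)·tanφ'] / Σ W_i sinα_i, with Δl_i = b_i / cosα_i.
Slice 1: Δl = 1.2/cos(-6.1°) = 1.207 m; N'_1 = 27·cos(-6.1°) − 4·1.207 = 22.0; c'Δl = 11.34; W sinα = -2.9
Slice 2: Δl = 2.7/cos5.8° = 2.714 m; N'_2 = 220·cos5.8° − 30·2.714 = 137.5; c'Δl = 25.51; W sinα = 22.2
Slice 3: Δl = 2.2/cos21.2° = 2.360 m; N'_3 = 157·cos21.2° − 32·2.360 = 70.9; c'Δl = 22.18; W sinα = 56.8
Slice 4: Δl = 1.8/cos35.1° = 2.200 m; N'_4 = 95·cos35.1° − 1·2.200 = 75.5; c'Δl = 20.68; W sinα = 54.6
Slice 5: Δl = 1.9/cos50.5° = 2.987 m; N'_5 = 45·cos50.5° − 9·2.987 = 1.7; c'Δl = 28.08; W sinα = 34.7
Σc'Δl = 107.8 kN/m; ΣN' = 307.6 kN/m; ΣW sinα = 165.5 kN/m
Resisting = 107.8 + 307.6·tan25.7° = 107.8 + 148.0 = 255.8 kN/m
FS = 255.8 / 165.5 = 1.546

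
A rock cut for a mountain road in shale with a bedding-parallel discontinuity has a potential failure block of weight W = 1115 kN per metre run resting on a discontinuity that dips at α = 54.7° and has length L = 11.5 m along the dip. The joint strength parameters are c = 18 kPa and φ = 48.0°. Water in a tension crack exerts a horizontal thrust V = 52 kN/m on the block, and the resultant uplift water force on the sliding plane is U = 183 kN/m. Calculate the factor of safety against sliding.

FS = 0.72

Resolving the block weight along and normal to the plane and applying the Mohr–Coulomb strength on the joint:
N' = W cosα − U − V sinα = 1115·cos54.7° − 183 − 52·sin54.7° = 418.9 kN/m
Driving force T = W sinα + V cosα = 1115·sin54.7° + 52·cos54.7° = 940.0 kN/m
Resisting force R = c·L + N'·tanφ = 18·11.5 + 418.9·tan48.0° = 207.0 + 465.2 = 672.2 kN/m
FS = R / T = 672.2 / 940.0 = 0.715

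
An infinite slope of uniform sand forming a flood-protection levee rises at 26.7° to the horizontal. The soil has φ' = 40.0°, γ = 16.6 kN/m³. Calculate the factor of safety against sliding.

FS = 1.67

For a dry cohesionless infinite slope the factor of safety is FS = tanφ' / tanβ.
FS = tan40.0° / tan26.7° = 0.8391 / 0.5029 = 1.668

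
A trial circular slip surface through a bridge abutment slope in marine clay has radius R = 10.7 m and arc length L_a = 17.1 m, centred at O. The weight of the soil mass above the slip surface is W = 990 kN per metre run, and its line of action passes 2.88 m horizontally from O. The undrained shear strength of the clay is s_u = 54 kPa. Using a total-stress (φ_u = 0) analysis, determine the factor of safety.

Taking moments about the centre O, the resisting moment is provided by the undrained shear strength acting along the arc:
M_R = s_u·L_a·R = 54·17.10·10.7 = 9880.4 kN·m/m
M_D = W·d = 990·2.88 = 2851.2 kN·m/m
FS = M_R / M_D = 9880.4 / 2851.2 = 3.465

FS = 3.47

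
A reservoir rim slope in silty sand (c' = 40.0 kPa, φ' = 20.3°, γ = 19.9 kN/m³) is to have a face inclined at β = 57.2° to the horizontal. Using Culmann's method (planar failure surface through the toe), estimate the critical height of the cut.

Culmann's analysis gives the critical failure plane at α_cr = (β + φ')/2 = (57.2 + 20.3)/2 = 38.8°, and the critical height
H_c = (4c'/γ) · sinβ cosφ' / [1 − cos(β − φ')]
    = (4·40.0/19.9) · sin57.2°·cos20.3° / [1 − cos(36.9°)]
    = 8.040 · 0.8406·0.9379 / [1 − 0.7997]
    = 8.040 · 0.7884 / 0.2003
    = 31.64 m

H_c = 31.64 m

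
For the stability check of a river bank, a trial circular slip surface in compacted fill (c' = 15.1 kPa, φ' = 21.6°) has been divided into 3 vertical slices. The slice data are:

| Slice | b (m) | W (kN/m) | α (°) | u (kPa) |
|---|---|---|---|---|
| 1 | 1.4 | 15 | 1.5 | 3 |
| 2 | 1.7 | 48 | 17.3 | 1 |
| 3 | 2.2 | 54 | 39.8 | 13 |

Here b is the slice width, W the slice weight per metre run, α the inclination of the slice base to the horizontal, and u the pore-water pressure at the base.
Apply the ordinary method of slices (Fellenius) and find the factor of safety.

Ordinary method of slices: FS = Σ[c'·Δl_i + (W_i cosα_i − u_i·Δl_i)·tanφ'] / Σ W_i sinα_i, with Δl_i = b_i / cosα_i.
Slice 1: Δl = 1.4/cos1.5° = 1.400 m; N'_1 = 15·cos1.5° − 3·1.400 = 10.8; c'Δl = 21.15; W sinα = 0.4
Slice 2: Δl = 1.7/cos17.3° = 1.781 m; N'_2 = 48·cos17.3° − 1·1.781 = 44.0; c'Δl = 26.89; W sinα = 14.3
Slice 3: Δl = 2.2/cos39.8° = 2.864 m; N'_3 = 54·cos39.8° − 13·2.864 = 4.3; c'Δl = 43.24; W sinα = 34.6
Σc'Δl = 91.3 kN/m; ΣN' = 59.1 kN/m; ΣW sinα = 49.2 kN/m
Resisting = 91.3 + 59.1·tan21.6° = 91.3 + 23.4 = 114.7 kN/m
FS = 114.7 / 49.2 = 2.329

FS = 2.33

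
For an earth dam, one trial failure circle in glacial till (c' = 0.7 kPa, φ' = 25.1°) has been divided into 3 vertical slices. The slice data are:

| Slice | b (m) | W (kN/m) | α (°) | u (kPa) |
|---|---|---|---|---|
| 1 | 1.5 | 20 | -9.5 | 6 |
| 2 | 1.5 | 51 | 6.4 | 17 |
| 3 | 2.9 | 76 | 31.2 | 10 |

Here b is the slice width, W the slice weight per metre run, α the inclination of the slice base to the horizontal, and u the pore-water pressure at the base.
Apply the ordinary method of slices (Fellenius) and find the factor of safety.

Ordinary method of slices: FS = Σ[c'·Δl_i + (W_i cosα_i − u_i·Δl_i)·tanφ'] / Σ W_i sinα_i, with Δl_i = b_i / cosα_i.
Slice 1: Δl = 1.5/cos(-9.5°) = 1.521 m; N'_1 = 20·cos(-9.5°) − 6·1.521 = 10.6; c'Δl = 1.06; W sinα = -3.3
Slice 2: Δl = 1.5/cos6.4° = 1.509 m; N'_2 = 51·cos6.4° − 17·1.509 = 25.0; c'Δl = 1.06; W sinα = 5.7
Slice 3: Δl = 2.9/cos31.2° = 3.390 m; N'_3 = 76·cos31.2° − 10·3.390 = 31.1; c'Δl = 2.37; W sinα = 39.4
Σc'Δl = 4.5 kN/m; ΣN' = 66.7 kN/m; ΣW sinα = 41.8 kN/m
Resisting = 4.5 + 66.7·tan25.1° = 4.5 + 31.3 = 35.8 kN/m
FS = 35.8 / 41.8 = 0.856

FS = 0.86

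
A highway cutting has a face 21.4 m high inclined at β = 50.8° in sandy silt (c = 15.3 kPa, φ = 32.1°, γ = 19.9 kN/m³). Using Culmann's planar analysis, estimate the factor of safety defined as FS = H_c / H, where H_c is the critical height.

H_c = (4c/γ) · sinβ cosφ / [1 − cos(β − φ)]
    = (4·15.3/19.9) · sin50.8°·cos32.1° / [1 − cos18.7°]
    = 3.075 · 0.6565 / 0.0528 = 38.24 m
FS = H_c / H = 38.24 / 21.4 = 1.787

FS = 1.79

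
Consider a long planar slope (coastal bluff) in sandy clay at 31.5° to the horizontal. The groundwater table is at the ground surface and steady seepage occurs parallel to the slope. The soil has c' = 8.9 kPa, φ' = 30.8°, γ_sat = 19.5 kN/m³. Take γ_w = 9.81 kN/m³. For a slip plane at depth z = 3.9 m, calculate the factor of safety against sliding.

FS = 0.75

With seepage parallel to the slope and the water table at the surface, the effective normal stress on the slip plane uses the buoyant unit weight γ' = γ_sat − γ_w while the driving shear stress uses γ_sat:
FS = [c' + γ' z cos²β tanφ'] / [γ_sat z sinβ cosβ]
γ' = 19.5 − 9.81 = 9.69 kN/m³
Numerator = 8.9 + 9.69·3.9·cos²31.5°·tan30.8° = 8.9 + 9.69·3.9·0.7270·0.5961 = 25.278 kPa
Denominator = 19.5·3.9·sin31.5°·cos31.5° = 19.5·3.9·0.5225·0.8526 = 33.881 kPa
FS = 25.278 / 33.881 = 0.746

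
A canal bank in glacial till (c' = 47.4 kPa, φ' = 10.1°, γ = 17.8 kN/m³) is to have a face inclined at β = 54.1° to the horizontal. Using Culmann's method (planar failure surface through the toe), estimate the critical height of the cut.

H_c = 30.27 m

Culmann's analysis gives the critical failure plane at α_cr = (β + φ')/2 = (54.1 + 10.1)/2 = 32.1°, and the critical height
H_c = (4c'/γ) · sinβ cosφ' / [1 − cos(β − φ')]
    = (4·47.4/17.8) · sin54.1°·cos10.1° / [1 − cos(44.0°)]
    = 10.652 · 0.8100·0.9845 / [1 − 0.7193]
    = 10.652 · 0.7975 / 0.2807
    = 30.27 m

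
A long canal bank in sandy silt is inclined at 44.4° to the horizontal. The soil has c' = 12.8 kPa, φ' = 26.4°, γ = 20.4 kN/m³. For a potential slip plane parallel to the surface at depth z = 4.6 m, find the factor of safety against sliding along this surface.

For an infinite slope with a slip plane parallel to the surface (no pore pressure): FS = [c' + γz cos²β tanφ'] / [γz sinβ cosβ].
γz = 20.4·4.6 = 93.84 kN/m²
Numerator = 12.8 + 93.84·cos²44.4°·tan26.4° = 12.8 + 93.84·0.5105·0.4964 = 36.579 kPa
Denominator = 93.84·sin44.4°·cos44.4° = 93.84·0.6997·0.7145 = 46.910 kPa
FS = 36.579 / 46.910 = 0.780

FS = 0.78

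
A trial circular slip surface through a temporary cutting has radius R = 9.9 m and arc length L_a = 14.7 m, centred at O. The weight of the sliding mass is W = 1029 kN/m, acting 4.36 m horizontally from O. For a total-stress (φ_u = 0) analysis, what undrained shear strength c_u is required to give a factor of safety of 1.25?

c_u = 38.5 kPa

FS = c_u·L_a·R / (W·d), so c_u = FS·W·d / (L_a·R).
c_u = 1.25·1029·4.36 / (14.70·9.9) = 5608.1 / 145.53 = 38.54 kPa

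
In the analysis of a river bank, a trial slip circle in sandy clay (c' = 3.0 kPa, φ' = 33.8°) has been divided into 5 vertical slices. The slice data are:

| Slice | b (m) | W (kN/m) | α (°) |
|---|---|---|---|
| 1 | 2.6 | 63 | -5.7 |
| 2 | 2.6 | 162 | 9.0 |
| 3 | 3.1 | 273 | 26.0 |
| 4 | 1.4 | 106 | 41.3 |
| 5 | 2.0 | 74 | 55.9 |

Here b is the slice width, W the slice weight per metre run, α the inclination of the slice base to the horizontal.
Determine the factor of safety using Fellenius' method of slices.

Ordinary method of slices: FS = Σ[c'·Δl_i + (W_i cosα_i)·tanφ'] / Σ W_i sinα_i, with Δl_i = b_i / cosα_i.
Slice 1: Δl = 2.6/cos(-5.7°) = 2.613 m; N'_1 = 63·cos(-5.7°) = 62.7; c'Δl = 7.84; W sinα = -6.3
Slice 2: Δl = 2.6/cos9.0° = 2.632 m; N'_2 = 162·cos9.0° = 160.0; c'Δl = 7.90; W sinα = 25.3
Slice 3: Δl = 3.1/cos26.0° = 3.449 m; N'_3 = 273·cos26.0° = 245.4; c'Δl = 10.35; W sinα = 119.7
Slice 4: Δl = 1.4/cos41.3° = 1.864 m; N'_4 = 106·cos41.3° = 79.6; c'Δl = 5.59; W sinα = 70.0
Slice 5: Δl = 2.0/cos55.9° = 3.567 m; N'_5 = 74·cos55.9° = 41.5; c'Δl = 10.70; W sinα = 61.3
Σc'Δl = 42.4 kN/m; ΣN' = 589.2 kN/m; ΣW sinα = 270.0 kN/m
Resisting = 42.4 + 589.2·tan33.8° = 42.4 + 394.4 = 436.8 kN/m
FS = 436.8 / 270.0 = 1.618

FS = 1.62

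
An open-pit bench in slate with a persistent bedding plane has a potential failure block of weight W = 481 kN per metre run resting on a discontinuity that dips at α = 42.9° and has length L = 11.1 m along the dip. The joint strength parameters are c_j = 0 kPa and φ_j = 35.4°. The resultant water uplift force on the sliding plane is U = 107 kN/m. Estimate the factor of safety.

FS = 0.53

Resolving the block weight along and normal to the plane and applying the Mohr–Coulomb strength on the joint:
N' = W cosα − U = 481·cos42.9° − 107 = 245.4 kN/m
Driving force T = W sinα = 481·sin42.9° = 327.4 kN/m
Resisting force R = c_j·L + N'·tanφ_j = 0·11.1 + 245.4·tan35.4° = 0.0 + 174.4 = 174.4 kN/m
FS = R / T = 174.4 / 327.4 = 0.533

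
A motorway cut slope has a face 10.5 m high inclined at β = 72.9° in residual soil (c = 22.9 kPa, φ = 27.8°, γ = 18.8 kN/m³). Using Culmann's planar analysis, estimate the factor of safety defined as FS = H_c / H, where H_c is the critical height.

FS = 1.33

H_c = (4c/γ) · sinβ cosφ / [1 − cos(β − φ)]
    = (4·22.9/18.8) · sin72.9°·cos27.8° / [1 − cos45.1°]
    = 4.872 · 0.8455 / 0.2941 = 14.01 m
FS = H_c / H = 14.01 / 10.5 = 1.334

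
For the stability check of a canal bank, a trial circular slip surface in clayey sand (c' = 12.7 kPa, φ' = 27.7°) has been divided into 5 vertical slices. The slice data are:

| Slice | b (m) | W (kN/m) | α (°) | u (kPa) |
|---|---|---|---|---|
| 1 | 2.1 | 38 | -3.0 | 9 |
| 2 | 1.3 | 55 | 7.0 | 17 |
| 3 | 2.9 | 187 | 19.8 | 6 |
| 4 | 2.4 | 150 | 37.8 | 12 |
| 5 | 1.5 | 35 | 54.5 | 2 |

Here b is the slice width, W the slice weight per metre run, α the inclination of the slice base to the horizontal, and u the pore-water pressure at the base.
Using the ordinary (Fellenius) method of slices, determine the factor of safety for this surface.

Ordinary method of slices: FS = Σ[c'·Δl_i + (W_i cosα_i − u_i·Δl_i)·tanφ'] / Σ W_i sinα_i, with Δl_i = b_i / cosα_i.
Slice 1: Δl = 2.1/cos(-3.0°) = 2.103 m; N'_1 = 38·cos(-3.0°) − 9·2.103 = 19.0; c'Δl = 26.71; W sinα = -2.0
Slice 2: Δl = 1.3/cos7.0° = 1.310 m; N'_2 = 55·cos7.0° − 17·1.310 = 32.3; c'Δl = 16.63; W sinα = 6.7
Slice 3: Δl = 2.9/cos19.8° = 3.082 m; N'_3 = 187·cos19.8° − 6·3.082 = 157.5; c'Δl = 39.14; W sinα = 63.3
Slice 4: Δl = 2.4/cos37.8° = 3.037 m; N'_4 = 150·cos37.8° − 12·3.037 = 82.1; c'Δl = 38.57; W sinα = 91.9
Slice 5: Δl = 1.5/cos54.5° = 2.583 m; N'_5 = 35·cos54.5° − 2·2.583 = 15.2; c'Δl = 32.81; W sinα = 28.5
Σc'Δl = 153.9 kN/m; ΣN' = 306.0 kN/m; ΣW sinα = 188.5 kN/m
Resisting = 153.9 + 306.0·tan27.7° = 153.9 + 160.7 = 314.5 kN/m
FS = 314.5 / 188.5 = 1.669

FS = 1.67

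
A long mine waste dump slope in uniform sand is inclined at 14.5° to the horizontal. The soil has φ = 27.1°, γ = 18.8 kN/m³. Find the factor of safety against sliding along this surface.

For a dry cohesionless infinite slope the factor of safety is FS = tanφ / tanβ.
FS = tan27.1° / tan14.5° = 0.5117 / 0.2586 = 1.979

FS = 1.98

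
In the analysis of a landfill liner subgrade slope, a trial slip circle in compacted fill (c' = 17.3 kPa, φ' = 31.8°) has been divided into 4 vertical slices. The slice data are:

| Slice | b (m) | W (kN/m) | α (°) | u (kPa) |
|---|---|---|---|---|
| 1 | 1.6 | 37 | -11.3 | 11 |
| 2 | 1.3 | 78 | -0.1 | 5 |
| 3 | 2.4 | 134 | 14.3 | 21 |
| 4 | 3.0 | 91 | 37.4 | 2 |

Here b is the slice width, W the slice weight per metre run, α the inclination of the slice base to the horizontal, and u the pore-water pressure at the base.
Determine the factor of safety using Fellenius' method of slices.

FS = 3.74

Ordinary method of slices: FS = Σ[c'·Δl_i + (W_i cosα_i − u_i·Δl_i)·tanφ'] / Σ W_i sinα_i, with Δl_i = b_i / cosα_i.
Slice 1: Δl = 1.6/cos(-11.3°) = 1.632 m; N'_1 = 37·cos(-11.3°) − 11·1.632 = 18.3; c'Δl = 28.23; W sinα = -7.3
Slice 2: Δl = 1.3/cos(-0.1°) = 1.300 m; N'_2 = 78·cos(-0.1°) − 5·1.300 = 71.5; c'Δl = 22.49; W sinα = -0.1
Slice 3: Δl = 2.4/cos14.3° = 2.477 m; N'_3 = 134·cos14.3° − 21·2.477 = 77.8; c'Δl = 42.85; W sinα = 33.1
Slice 4: Δl = 3.0/cos37.4° = 3.776 m; N'_4 = 91·cos37.4° − 2·3.776 = 64.7; c'Δl = 65.33; W sinα = 55.3
Σc'Δl = 158.9 kN/m; ΣN' = 232.4 kN/m; ΣW sinα = 81.0 kN/m
Resisting = 158.9 + 232.4·tan31.8° = 158.9 + 144.1 = 303.0 kN/m
FS = 303.0 / 81.0 = 3.741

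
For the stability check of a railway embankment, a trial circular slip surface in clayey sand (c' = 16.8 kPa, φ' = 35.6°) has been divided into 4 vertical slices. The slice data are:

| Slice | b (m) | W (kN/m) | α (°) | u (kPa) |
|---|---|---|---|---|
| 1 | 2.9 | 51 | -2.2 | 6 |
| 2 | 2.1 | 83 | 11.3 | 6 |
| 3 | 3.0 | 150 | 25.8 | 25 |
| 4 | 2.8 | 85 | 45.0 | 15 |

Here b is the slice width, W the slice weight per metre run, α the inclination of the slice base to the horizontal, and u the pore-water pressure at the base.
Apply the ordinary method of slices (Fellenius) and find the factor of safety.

FS = 2.28

Ordinary method of slices: FS = Σ[c'·Δl_i + (W_i cosα_i − u_i·Δl_i)·tanφ'] / Σ W_i sinα_i, with Δl_i = b_i / cosα_i.
Slice 1: Δl = 2.9/cos(-2.2°) = 2.902 m; N'_1 = 51·cos(-2.2°) − 6·2.902 = 33.5; c'Δl = 48.76; W sinα = -2.0
Slice 2: Δl = 2.1/cos11.3° = 2.142 m; N'_2 = 83·cos11.3° − 6·2.142 = 68.5; c'Δl = 35.98; W sinα = 16.3
Slice 3: Δl = 3.0/cos25.8° = 3.332 m; N'_3 = 150·cos25.8° − 25·3.332 = 51.7; c'Δl = 55.98; W sinα = 65.3
Slice 4: Δl = 2.8/cos45.0° = 3.960 m; N'_4 = 85·cos45.0° − 15·3.960 = 0.7; c'Δl = 66.52; W sinα = 60.1
Σc'Δl = 207.2 kN/m; ΣN' = 154.5 kN/m; ΣW sinα = 139.7 kN/m
Resisting = 207.2 + 154.5·tan35.6° = 207.2 + 110.6 = 317.9 kN/m
FS = 317.9 / 139.7 = 2.276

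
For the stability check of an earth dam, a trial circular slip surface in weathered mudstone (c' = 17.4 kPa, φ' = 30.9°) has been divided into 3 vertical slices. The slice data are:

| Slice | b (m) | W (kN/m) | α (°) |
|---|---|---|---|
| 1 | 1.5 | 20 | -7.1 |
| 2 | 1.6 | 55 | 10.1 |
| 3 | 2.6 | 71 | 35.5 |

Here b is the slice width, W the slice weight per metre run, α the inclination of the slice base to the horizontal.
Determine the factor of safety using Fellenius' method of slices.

FS = 3.91

Ordinary method of slices: FS = Σ[c'·Δl_i + (W_i cosα_i)·tanφ'] / Σ W_i sinα_i, with Δl_i = b_i / cosα_i.
Slice 1: Δl = 1.5/cos(-7.1°) = 1.512 m; N'_1 = 20·cos(-7.1°) = 19.8; c'Δl = 26.30; W sinα = -2.5
Slice 2: Δl = 1.6/cos10.1° = 1.625 m; N'_2 = 55·cos10.1° = 54.1; c'Δl = 28.28; W sinα = 9.6
Slice 3: Δl = 2.6/cos35.5° = 3.194 m; N'_3 = 71·cos35.5° = 57.8; c'Δl = 55.57; W sinα = 41.2
Σc'Δl = 110.1 kN/m; ΣN' = 131.8 kN/m; ΣW sinα = 48.4 kN/m
Resisting = 110.1 + 131.8·tan30.9° = 110.1 + 78.9 = 189.0 kN/m
FS = 189.0 / 48.4 = 3.905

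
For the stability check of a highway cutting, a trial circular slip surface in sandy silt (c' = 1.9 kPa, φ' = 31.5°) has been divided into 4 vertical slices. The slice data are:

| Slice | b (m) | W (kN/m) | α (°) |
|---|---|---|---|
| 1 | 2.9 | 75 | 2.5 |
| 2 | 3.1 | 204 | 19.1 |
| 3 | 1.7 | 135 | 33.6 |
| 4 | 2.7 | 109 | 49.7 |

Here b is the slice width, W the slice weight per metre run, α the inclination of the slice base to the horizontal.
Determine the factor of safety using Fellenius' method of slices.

Ordinary method of slices: FS = Σ[c'·Δl_i + (W_i cosα_i)·tanφ'] / Σ W_i sinα_i, with Δl_i = b_i / cosα_i.
Slice 1: Δl = 2.9/cos2.5° = 2.903 m; N'_1 = 75·cos2.5° = 74.9; c'Δl = 5.52; W sinα = 3.3
Slice 2: Δl = 3.1/cos19.1° = 3.281 m; N'_2 = 204·cos19.1° = 192.8; c'Δl = 6.23; W sinα = 66.8
Slice 3: Δl = 1.7/cos33.6° = 2.041 m; N'_3 = 135·cos33.6° = 112.4; c'Δl = 3.88; W sinα = 74.7
Slice 4: Δl = 2.7/cos49.7° = 4.174 m; N'_4 = 109·cos49.7° = 70.5; c'Δl = 7.93; W sinα = 83.1
Σc'Δl = 23.6 kN/m; ΣN' = 450.6 kN/m; ΣW sinα = 227.9 kN/m
Resisting = 23.6 + 450.6·tan31.5° = 23.6 + 276.2 = 299.7 kN/m
FS = 299.7 / 227.9 = 1.315

FS = 1.32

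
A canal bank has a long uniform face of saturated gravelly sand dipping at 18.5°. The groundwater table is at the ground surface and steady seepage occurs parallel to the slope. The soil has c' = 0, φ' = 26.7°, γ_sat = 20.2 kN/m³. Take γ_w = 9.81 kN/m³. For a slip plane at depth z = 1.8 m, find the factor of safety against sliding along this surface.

With seepage parallel to the slope and the water table at the surface, the effective normal stress on the slip plane uses the buoyant unit weight γ' = γ_sat − γ_w while the driving shear stress uses γ_sat:
FS = [c' + γ' z cos²β tanφ'] / [γ_sat z sinβ cosβ]
(For c' = 0 this reduces to FS = (γ'/γ_sat)·tanφ'/tanβ.)
γ' = 20.2 − 9.81 = 10.39 kN/m³
Numerator = 0.0 + 10.39·1.8·cos²18.5°·tan26.7° = 0.0 + 10.39·1.8·0.8993·0.5029 = 8.459 kPa
Denominator = 20.2·1.8·sin18.5°·cos18.5° = 20.2·1.8·0.3173·0.9483 = 10.941 kPa
FS = 8.459 / 10.941 = 0.773

FS = 0.77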